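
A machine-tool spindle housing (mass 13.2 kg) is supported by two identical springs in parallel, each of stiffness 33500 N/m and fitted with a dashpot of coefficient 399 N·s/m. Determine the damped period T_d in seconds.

Parallel springs add: k_eq = 2 × 33500 = 67000 N/m.
ω_n = √(k_eq/m) = √(67000/13.2) = 71.24 rad/s.
Critical damping c_c = 2√(k_eq·m) = 2√(67000 × 13.2) = 1881 N·s/m, so ζ = c/c_c = 399/1881 = 0.2121.
ω_d = ω_n√(1 − ζ²) = 71.24 × √(1 − 0.0450) = 69.62 rad/s.
T_d = 2π/ω_d = 0.09025 s.

0.0902 s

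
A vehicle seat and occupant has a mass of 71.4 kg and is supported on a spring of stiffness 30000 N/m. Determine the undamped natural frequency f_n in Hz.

ω_n = √(k/m) = √(30000/71.4) = √420.2 = 20.50 rad/s.
f_n = ω_n/(2π) = 20.50/6.283 = 3.262 Hz.

3.26 Hz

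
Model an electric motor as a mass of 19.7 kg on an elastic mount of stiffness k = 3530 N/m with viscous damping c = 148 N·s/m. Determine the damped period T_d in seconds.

0.489 s

ω_n = √(k/m) = √(3530/19.7) = 13.39 rad/s.
Critical damping c_c = 2√(k·m) = 2√(3530 × 19.7) = 527.4 N·s/m, so ζ = c/c_c = 148/527.4 = 0.2806.
ω_d = ω_n√(1 − ζ²) = 13.39 × √(1 − 0.0787) = 12.85 rad/s.
T_d = 2π/ω_d = 0.4890 s.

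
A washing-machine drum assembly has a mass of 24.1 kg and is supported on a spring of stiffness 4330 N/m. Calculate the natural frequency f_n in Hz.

2.13 Hz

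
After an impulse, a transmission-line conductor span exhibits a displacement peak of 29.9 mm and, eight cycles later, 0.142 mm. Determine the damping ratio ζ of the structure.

Logarithmic decrement δ = (1/n)·ln(x₀/x_n) = (1/8)·ln(29.9/0.142) = (1/8)·ln(210.6) = 0.6687.
ζ = δ/√(4π² + δ²) = 0.6687/√(39.48 + 0.447) = 0.6687/6.319 = 0.1058.

0.106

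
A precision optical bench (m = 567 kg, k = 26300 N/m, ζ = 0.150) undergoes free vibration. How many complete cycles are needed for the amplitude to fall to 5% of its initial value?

Logarithmic decrement δ = 2πζ/√(1 − ζ²) = 2π × 0.1500/√(1 − 0.0225) = 0.9533.
x_n/x₀ = e^(−nδ) ≤ 0.05; take ln: n ≥ ln(1/0.05)/δ = 2.996/0.9533 = 3.143.
So 4 complete cycles are required.

4 cycles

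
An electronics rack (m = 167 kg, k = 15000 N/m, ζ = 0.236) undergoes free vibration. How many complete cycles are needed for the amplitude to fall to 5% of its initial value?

2 cycles

Logarithmic decrement δ = 2πζ/√(1 − ζ²) = 2π × 0.2360/√(1 − 0.0557) = 1.526.
x_n/x₀ = e^(−nδ) ≤ 0.05; take ln: n ≥ ln(1/0.05)/δ = 2.996/1.526 = 1.963.
So 2 complete cycles are required.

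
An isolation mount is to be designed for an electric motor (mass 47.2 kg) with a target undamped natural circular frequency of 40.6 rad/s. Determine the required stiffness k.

k = m·ω_n² = 47.2 × 40.60² = 47.2 × 1648 = 77800 N/m.

77800 N/m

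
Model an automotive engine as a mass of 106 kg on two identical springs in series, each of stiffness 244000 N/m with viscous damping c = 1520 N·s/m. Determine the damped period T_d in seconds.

Series springs: 1/k_eq = 2/244000, so k_eq = 244000/2 = 122000 N/m.
ω_n = √(k_eq/m) = √(122000/106) = 33.93 rad/s.
Critical damping c_c = 2√(k_eq·m) = 2√(122000 × 106) = 7192 N·s/m, so ζ = c/c_c = 1520/7192 = 0.2113.
ω_d = ω_n√(1 − ζ²) = 33.93 × √(1 − 0.0447) = 33.16 rad/s.
T_d = 2π/ω_d = 0.1895 s.

0.189 s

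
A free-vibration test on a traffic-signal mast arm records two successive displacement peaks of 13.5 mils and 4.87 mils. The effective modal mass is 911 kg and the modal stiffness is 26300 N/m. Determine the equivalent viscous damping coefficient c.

Logarithmic decrement δ = (1/n)·ln(x₀/x_n) = (1/1)·ln(13.5/4.87) = (1/1)·ln(2.772) = 1.020.
ζ = δ/√(4π² + δ²) = 1.020/√(39.48 + 1.04) = 1.020/6.365 = 0.1602.
c = ζ · 2√(km) = 0.1602 × 2√(26300 × 911) = 0.1602 × 9790 = 1568 N·s/m.

1570 N·s/m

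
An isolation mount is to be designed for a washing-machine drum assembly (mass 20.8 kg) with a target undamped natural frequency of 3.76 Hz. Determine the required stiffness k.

11600 N/m

ω_n = 2πf_n = 2π × 3.76 = 23.62 rad/s.
k = m·ω_n² = 20.8 × 23.62² = 20.8 × 558.1 = 11610 N/m.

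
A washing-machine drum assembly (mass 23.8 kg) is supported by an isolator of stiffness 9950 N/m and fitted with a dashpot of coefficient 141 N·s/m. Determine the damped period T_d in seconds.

ω_n = √(k/m) = √(9950/23.8) = 20.45 rad/s.
Critical damping c_c = 2√(k·m) = 2√(9950 × 23.8) = 973.3 N·s/m, so ζ = c/c_c = 141/973.3 = 0.1449.
ω_d = ω_n√(1 − ζ²) = 20.45 × √(1 − 0.0210) = 20.23 rad/s.
T_d = 2π/ω_d = 0.3106 s.

0.311 s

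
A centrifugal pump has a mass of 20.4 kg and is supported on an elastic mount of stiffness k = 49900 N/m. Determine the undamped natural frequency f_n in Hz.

ω_n = √(k/m) = √(49900/20.4) = √2446 = 49.46 rad/s.
f_n = ω_n/(2π) = 49.46/6.283 = 7.871 Hz.

7.87 Hz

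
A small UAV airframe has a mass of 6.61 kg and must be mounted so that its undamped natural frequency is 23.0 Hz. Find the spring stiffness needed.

ω_n = 2πf_n = 2π × 23.0 = 144.5 rad/s.
k = m·ω_n² = 6.61 × 144.5² = 6.61 × 20880 = 138000 N/m.

138000 N/m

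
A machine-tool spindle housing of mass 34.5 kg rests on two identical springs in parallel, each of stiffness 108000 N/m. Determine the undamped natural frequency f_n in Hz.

Parallel springs add: k_eq = 2 × 108000 = 216000 N/m.
ω_n = √(k_eq/m) = √(216000/34.5) = √6261 = 79.13 rad/s.
f_n = ω_n/(2π) = 79.13/6.283 = 12.59 Hz.

12.6 Hz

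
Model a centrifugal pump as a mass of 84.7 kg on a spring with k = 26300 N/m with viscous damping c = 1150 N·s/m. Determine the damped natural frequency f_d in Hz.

ω_n = √(k/m) = √(26300/84.7) = 17.62 rad/s.
Critical damping c_c = 2√(k·m) = 2√(26300 × 84.7) = 2985 N·s/m, so ζ = c/c_c = 1150/2985 = 0.3853.
ω_d = ω_n√(1 − ζ²) = 17.62 × √(1 − 0.148) = 16.26 rad/s.
f_d = ω_d/(2π) = 2.588 Hz.

2.59 Hz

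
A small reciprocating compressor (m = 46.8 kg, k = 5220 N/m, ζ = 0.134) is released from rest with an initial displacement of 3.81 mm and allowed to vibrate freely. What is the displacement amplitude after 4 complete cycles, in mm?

Logarithmic decrement δ = 2πζ/√(1 − ζ²) = 2π × 0.1340/√(1 − 0.0180) = 0.8496.
After n cycles, x_n/x₀ = e^(−nδ), so x_4 = 3.81 × e^(−4 × 0.8496) = 3.81 × 0.03343 = 0.1274 mm.

0.127 mm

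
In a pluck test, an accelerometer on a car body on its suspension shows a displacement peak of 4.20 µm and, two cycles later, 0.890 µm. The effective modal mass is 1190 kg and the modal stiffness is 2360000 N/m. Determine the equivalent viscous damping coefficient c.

Logarithmic decrement δ = (1/n)·ln(x₀/x_n) = (1/2)·ln(4.20/0.890) = (1/2)·ln(4.719) = 0.7758.
ζ = δ/√(4π² + δ²) = 0.7758/√(39.48 + 0.602) = 0.7758/6.331 = 0.1225.
c = ζ · 2√(km) = 0.1225 × 2√(2360000 × 1190) = 0.1225 × 106000 = 12990 N·s/m.

13000 N·s/m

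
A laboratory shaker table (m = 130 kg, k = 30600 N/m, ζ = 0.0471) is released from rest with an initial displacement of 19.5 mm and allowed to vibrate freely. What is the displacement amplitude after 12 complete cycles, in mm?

0.557 mm

Logarithmic decrement δ = 2πζ/√(1 − ζ²) = 2π × 0.04710/√(1 − 0.00222) = 0.2963.
After n cycles, x_n/x₀ = e^(−nδ), so x_12 = 19.5 × e^(−12 × 0.2963) = 19.5 × 0.02858 = 0.5572 mm.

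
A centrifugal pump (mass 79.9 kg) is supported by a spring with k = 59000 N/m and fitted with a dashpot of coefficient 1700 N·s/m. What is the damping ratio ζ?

0.391

ω_n = √(k/m) = √(59000/79.9) = 27.17 rad/s.
Critical damping c_c = 2√(k·m) = 2√(59000 × 79.9) = 4342 N·s/m, so ζ = c/c_c = 1700/4342 = 0.3915.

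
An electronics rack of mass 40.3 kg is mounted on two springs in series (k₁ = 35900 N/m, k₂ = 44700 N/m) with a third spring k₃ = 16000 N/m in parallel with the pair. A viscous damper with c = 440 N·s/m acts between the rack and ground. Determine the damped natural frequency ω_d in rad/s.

Series pair: k_s = k₁k₂/(k₁+k₂) = (35900)(44700)/(35900 + 44700) = 19910 N/m. In parallel with k₃: k_eq = 19910 + 16000 = 35910 N/m.
ω_n = √(k_eq/m) = √(35910/40.3) = 29.85 rad/s.
Critical damping c_c = 2√(k_eq·m) = 2√(35910 × 40.3) = 2406 N·s/m, so ζ = c/c_c = 440/2406 = 0.1829.
ω_d = ω_n√(1 − ζ²) = 29.85 × √(1 − 0.0334) = 29.35 rad/s.

29.3 rad/s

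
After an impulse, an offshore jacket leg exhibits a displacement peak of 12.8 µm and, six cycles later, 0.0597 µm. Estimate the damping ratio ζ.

0.141

Logarithmic decrement δ = (1/n)·ln(x₀/x_n) = (1/6)·ln(12.8/0.0597) = (1/6)·ln(214.4) = 0.8946.
ζ = δ/√(4π² + δ²) = 0.8946/√(39.48 + 0.800) = 0.8946/6.347 = 0.1410.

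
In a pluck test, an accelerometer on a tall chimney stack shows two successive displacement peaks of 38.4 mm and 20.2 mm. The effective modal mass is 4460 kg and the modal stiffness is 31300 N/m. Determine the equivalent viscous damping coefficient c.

2400 N·s/m

Logarithmic decrement δ = (1/n)·ln(x₀/x_n) = (1/1)·ln(38.4/20.2) = (1/1)·ln(1.901) = 0.6424.
ζ = δ/√(4π² + δ²) = 0.6424/√(39.48 + 0.413) = 0.6424/6.316 = 0.1017.
c = ζ · 2√(km) = 0.1017 × 2√(31300 × 4460) = 0.1017 × 23630 = 2403 N·s/m.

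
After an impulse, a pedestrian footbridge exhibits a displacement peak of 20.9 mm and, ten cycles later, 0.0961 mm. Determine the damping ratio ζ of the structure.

0.0853

Logarithmic decrement δ = (1/n)·ln(x₀/x_n) = (1/10)·ln(20.9/0.0961) = (1/10)·ln(217.5) = 0.5382.
ζ = δ/√(4π² + δ²) = 0.5382/√(39.48 + 0.290) = 0.5382/6.306 = 0.08535.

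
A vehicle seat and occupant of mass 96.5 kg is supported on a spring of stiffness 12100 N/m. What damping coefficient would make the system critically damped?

c_c = 2√(k·m) = 2√(12100 × 96.5) = 2 × 1081 = 2161 N·s/m.

2160 N·s/m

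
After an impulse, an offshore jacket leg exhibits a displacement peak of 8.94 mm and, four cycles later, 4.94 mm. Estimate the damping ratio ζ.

Logarithmic decrement δ = (1/n)·ln(x₀/x_n) = (1/4)·ln(8.94/4.94) = (1/4)·ln(1.810) = 0.1483.
ζ = δ/√(4π² + δ²) = 0.1483/√(39.48 + 0.0220) = 0.1483/6.285 = 0.02359.

0.0236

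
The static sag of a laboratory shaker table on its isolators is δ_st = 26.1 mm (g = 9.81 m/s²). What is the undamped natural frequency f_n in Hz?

3.09 Hz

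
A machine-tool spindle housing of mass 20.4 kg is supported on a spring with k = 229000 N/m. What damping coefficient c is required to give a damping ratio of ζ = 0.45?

c_c = 2√(k·m) = 2√(229000 × 20.4) = 4323 N·s/m.
c = ζ·c_c = 0.45 × 4323 = 1945 N·s/m.

1950 N·s/m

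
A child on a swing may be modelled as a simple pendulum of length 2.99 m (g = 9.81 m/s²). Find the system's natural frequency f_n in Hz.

0.288 Hz

For a simple pendulum ω_n = √(g/L) = √(9.81/2.99) = √3.281 = 1.811 rad/s.
f_n = ω_n/(2π) = 1.811/6.283 = 0.2883 Hz.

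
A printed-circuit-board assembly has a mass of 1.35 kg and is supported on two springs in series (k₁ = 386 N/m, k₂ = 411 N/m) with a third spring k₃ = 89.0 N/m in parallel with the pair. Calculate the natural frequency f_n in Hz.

2.32 Hz

Series pair: k_s = k₁k₂/(k₁+k₂) = (386)(411)/(386 + 411) = 199.1 N/m. In parallel with k₃: k_eq = 199.1 + 89.0 = 288.1 N/m.
ω_n = √(k_eq/m) = √(288.1/1.35) = √213.4 = 14.61 rad/s.
f_n = ω_n/(2π) = 14.61/6.283 = 2.325 Hz.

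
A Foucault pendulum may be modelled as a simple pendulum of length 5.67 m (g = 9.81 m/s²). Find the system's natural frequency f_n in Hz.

For a simple pendulum ω_n = √(g/L) = √(9.81/5.67) = √1.730 = 1.315 rad/s.
f_n = ω_n/(2π) = 1.315/6.283 = 0.2093 Hz.

0.209 Hz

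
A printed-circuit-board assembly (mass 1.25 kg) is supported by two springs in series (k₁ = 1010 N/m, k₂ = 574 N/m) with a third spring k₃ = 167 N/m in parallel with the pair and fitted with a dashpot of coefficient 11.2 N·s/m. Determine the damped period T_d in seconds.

0.312 s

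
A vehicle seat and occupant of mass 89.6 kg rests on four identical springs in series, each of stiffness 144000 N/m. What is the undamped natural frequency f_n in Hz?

3.19 Hz

Series springs: 1/k_eq = 4/144000, so k_eq = 144000/4 = 36000 N/m.
ω_n = √(k_eq/m) = √(36000/89.6) = √401.8 = 20.04 rad/s.
f_n = ω_n/(2π) = 20.04/6.283 = 3.190 Hz.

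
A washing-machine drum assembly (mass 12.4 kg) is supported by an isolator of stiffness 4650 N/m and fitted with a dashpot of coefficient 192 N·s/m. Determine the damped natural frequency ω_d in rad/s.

17.7 rad/s

ω_n = √(k/m) = √(4650/12.4) = 19.36 rad/s.
Critical damping c_c = 2√(k·m) = 2√(4650 × 12.4) = 480.2 N·s/m, so ζ = c/c_c = 192/480.2 = 0.3998.
ω_d = ω_n√(1 − ζ²) = 19.36 × √(1 − 0.160) = 17.75 rad/s.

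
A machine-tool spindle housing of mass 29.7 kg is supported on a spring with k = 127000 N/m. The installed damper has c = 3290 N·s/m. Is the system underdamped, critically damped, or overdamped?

underdamped

c_c = 2√(k·m) = 3884 N·s/m; ζ = c/c_c = 3290/3884 = 0.847.
Since ζ < 1 the system is underdamped.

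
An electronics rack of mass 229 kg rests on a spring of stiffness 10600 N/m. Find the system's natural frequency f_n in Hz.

1.08 Hz

ω_n = √(k/m) = √(10600/229) = √46.29 = 6.804 rad/s.
f_n = ω_n/(2π) = 6.804/6.283 = 1.083 Hz.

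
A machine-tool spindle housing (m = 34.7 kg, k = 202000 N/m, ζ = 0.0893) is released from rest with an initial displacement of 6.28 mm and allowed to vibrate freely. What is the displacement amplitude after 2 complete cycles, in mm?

Logarithmic decrement δ = 2πζ/√(1 − ζ²) = 2π × 0.08930/√(1 − 0.00797) = 0.5633.
After n cycles, x_n/x₀ = e^(−nδ), so x_2 = 6.28 × e^(−2 × 0.5633) = 6.28 × 0.3241 = 2.035 mm.

2.04 mm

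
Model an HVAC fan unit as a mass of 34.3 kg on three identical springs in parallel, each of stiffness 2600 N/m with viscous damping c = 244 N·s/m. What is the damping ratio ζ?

0.236

Parallel springs add: k_eq = 3 × 2600 = 7800 N/m.
ω_n = √(k_eq/m) = √(7800/34.3) = 15.08 rad/s.
Critical damping c_c = 2√(k_eq·m) = 2√(7800 × 34.3) = 1034 N·s/m, so ζ = c/c_c = 244/1034 = 0.2359.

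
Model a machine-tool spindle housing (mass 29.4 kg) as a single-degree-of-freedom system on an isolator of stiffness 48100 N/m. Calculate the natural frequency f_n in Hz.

6.44 Hz

ω_n = √(k/m) = √(48100/29.4) = √1636 = 40.45 rad/s.
f_n = ω_n/(2π) = 40.45/6.283 = 6.438 Hz.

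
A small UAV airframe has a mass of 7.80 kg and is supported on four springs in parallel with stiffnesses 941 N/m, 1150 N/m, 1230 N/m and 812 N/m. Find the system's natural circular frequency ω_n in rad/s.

23.0 rad/s

Parallel springs add: k_eq = 941 + 1150 + 1230 + 812 = 4133 N/m.
ω_n = √(k_eq/m) = √(4133/7.80) = √529.9 = 23.02 rad/s.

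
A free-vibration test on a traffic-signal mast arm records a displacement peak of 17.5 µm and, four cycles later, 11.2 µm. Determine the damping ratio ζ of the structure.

0.0178

Logarithmic decrement δ = (1/n)·ln(x₀/x_n) = (1/4)·ln(17.5/11.2) = (1/4)·ln(1.562) = 0.1116.
ζ = δ/√(4π² + δ²) = 0.1116/√(39.48 + 0.0124) = 0.1116/6.284 = 0.01775.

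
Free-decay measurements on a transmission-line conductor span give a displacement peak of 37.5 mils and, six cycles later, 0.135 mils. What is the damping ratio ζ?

Logarithmic decrement δ = (1/n)·ln(x₀/x_n) = (1/6)·ln(37.5/0.135) = (1/6)·ln(277.8) = 0.9378.
ζ = δ/√(4π² + δ²) = 0.9378/√(39.48 + 0.879) = 0.9378/6.353 = 0.1476.

0.148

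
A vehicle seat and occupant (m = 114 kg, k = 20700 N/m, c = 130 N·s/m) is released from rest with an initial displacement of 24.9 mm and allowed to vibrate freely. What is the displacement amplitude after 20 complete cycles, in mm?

ζ = c/(2√(km)) = 130/(2√(20700 × 114)) = 130/3072 = 0.04231.
Logarithmic decrement δ = 2πζ/√(1 − ζ²) = 2π × 0.04231/√(1 − 0.00179) = 0.2661.
After n cycles, x_n/x₀ = e^(−nδ), so x_20 = 24.9 × e^(−20 × 0.2661) = 24.9 × 0.004883 = 0.1216 mm.

0.122 mm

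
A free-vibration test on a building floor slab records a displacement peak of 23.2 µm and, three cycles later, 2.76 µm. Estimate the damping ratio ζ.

0.112

Logarithmic decrement δ = (1/n)·ln(x₀/x_n) = (1/3)·ln(23.2/2.76) = (1/3)·ln(8.406) = 0.7096.
ζ = δ/√(4π² + δ²) = 0.7096/√(39.48 + 0.504) = 0.7096/6.323 = 0.1122.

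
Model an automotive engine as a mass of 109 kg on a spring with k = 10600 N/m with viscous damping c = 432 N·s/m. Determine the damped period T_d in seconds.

0.650 s

ω_n = √(k/m) = √(10600/109) = 9.861 rad/s.
Critical damping c_c = 2√(k·m) = 2√(10600 × 109) = 2150 N·s/m, so ζ = c/c_c = 432/2150 = 0.2009.
ω_d = ω_n√(1 − ζ²) = 9.861 × √(1 − 0.0404) = 9.660 rad/s.
T_d = 2π/ω_d = 0.6504 s.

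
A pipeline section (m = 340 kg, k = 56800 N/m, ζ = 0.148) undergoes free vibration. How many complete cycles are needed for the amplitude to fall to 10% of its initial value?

3 cycles

Logarithmic decrement δ = 2πζ/√(1 − ζ²) = 2π × 0.1480/√(1 − 0.0219) = 0.9403.
x_n/x₀ = e^(−nδ) ≤ 0.1; take ln: n ≥ ln(1/0.1)/δ = 2.303/0.9403 = 2.449.
So 3 complete cycles are required.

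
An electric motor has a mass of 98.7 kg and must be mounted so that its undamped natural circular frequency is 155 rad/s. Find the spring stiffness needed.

k = m·ω_n² = 98.7 × 155.0² = 98.7 × 24020 = 2371000 N/m.

2370000 N/m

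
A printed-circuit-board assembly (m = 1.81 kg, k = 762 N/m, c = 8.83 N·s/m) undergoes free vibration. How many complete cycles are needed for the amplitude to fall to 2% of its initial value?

ζ = c/(2√(km)) = 8.83/(2√(762 × 1.81)) = 8.83/74.28 = 0.1189.
Logarithmic decrement δ = 2πζ/√(1 − ζ²) = 2π × 0.1189/√(1 − 0.0141) = 0.7523.
x_n/x₀ = e^(−nδ) ≤ 0.02; take ln: n ≥ ln(1/0.02)/δ = 3.912/0.7523 = 5.200.
So 6 complete cycles are required.

6 cycles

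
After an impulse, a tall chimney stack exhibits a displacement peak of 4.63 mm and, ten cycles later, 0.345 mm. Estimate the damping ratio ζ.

0.0413

Logarithmic decrement δ = (1/n)·ln(x₀/x_n) = (1/10)·ln(4.63/0.345) = (1/10)·ln(13.42) = 0.2597.
ζ = δ/√(4π² + δ²) = 0.2597/√(39.48 + 0.0674) = 0.2597/6.289 = 0.04129.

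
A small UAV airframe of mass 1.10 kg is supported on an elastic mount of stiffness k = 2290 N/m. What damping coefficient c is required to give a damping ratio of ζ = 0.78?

c_c = 2√(k·m) = 2√(2290 × 1.10) = 100.4 N·s/m.
c = ζ·c_c = 0.78 × 100.4 = 78.30 N·s/m.

78.3 N·s/m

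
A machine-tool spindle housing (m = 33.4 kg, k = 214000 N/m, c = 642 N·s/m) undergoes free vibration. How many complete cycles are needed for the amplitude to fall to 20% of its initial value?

3 cycles

ζ = c/(2√(km)) = 642/(2√(214000 × 33.4)) = 642/5347 = 0.1201.
Logarithmic decrement δ = 2πζ/√(1 − ζ²) = 2π × 0.1201/√(1 − 0.0144) = 0.7599.
x_n/x₀ = e^(−nδ) ≤ 0.2; take ln: n ≥ ln(1/0.2)/δ = 1.609/0.7599 = 2.118.
So 3 complete cycles are required.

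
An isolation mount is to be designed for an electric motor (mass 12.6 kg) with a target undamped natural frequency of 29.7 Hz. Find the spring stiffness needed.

ω_n = 2πf_n = 2π × 29.7 = 186.6 rad/s.
k = m·ω_n² = 12.6 × 186.6² = 12.6 × 34820 = 438800 N/m.

439000 N/m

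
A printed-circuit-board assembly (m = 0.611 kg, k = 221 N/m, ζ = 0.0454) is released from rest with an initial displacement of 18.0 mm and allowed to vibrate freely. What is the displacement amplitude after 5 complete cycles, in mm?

4.32 mm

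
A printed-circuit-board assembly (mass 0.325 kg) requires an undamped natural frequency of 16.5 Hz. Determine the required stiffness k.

ω_n = 2πf_n = 2π × 16.5 = 103.7 rad/s.
k = m·ω_n² = 0.325 × 103.7² = 0.325 × 10750 = 3493 N/m.

3490 N/m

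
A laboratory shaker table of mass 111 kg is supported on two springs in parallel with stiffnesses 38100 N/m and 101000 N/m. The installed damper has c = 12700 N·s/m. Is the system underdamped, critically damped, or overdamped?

overdamped

Parallel springs add: k_eq = 38100 + 101000 = 139100 N/m.
c_c = 2√(k_eq·m) = 7859 N·s/m; ζ = c/c_c = 12700/7859 = 1.62.
Since ζ > 1 the system is overdamped.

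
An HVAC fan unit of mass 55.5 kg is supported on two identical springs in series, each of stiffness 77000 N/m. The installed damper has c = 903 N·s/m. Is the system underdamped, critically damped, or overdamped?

Series springs: 1/k_eq = 2/77000, so k_eq = 77000/2 = 38500 N/m.
c_c = 2√(k_eq·m) = 2924 N·s/m; ζ = c/c_c = 903/2924 = 0.309.
Since ζ < 1 the system is underdamped.

underdamped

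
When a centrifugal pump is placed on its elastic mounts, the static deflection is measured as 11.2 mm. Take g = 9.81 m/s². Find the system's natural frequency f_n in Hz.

ω_n = √(g/δ_st) = √(9.81/0.0112) = √875.9 = 29.60 rad/s.
f_n = ω_n/(2π) = 29.60/6.283 = 4.710 Hz.

4.71 Hz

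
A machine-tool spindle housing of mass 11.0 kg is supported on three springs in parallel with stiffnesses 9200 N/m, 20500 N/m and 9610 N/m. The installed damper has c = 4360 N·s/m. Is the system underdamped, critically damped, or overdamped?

overdamped

Parallel springs add: k_eq = 9200 + 20500 + 9610 = 39310 N/m.
c_c = 2√(k_eq·m) = 1315 N·s/m; ζ = c/c_c = 4360/1315 = 3.32.
Since ζ > 1 the system is overdamped.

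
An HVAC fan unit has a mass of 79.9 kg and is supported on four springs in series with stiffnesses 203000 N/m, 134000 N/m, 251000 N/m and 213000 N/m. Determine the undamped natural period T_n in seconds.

0.258 s

Series springs: 1/k_eq = 1/203000 + 1/134000 + 1/251000 + 1/213000 = 2.107×10^-5, so k_eq = 47470 N/m.
ω_n = √(k_eq/m) = √(47470/79.9) = √594.1 = 24.37 rad/s.
T_n = 2π/ω_n = 6.283/24.37 = 0.2578 s.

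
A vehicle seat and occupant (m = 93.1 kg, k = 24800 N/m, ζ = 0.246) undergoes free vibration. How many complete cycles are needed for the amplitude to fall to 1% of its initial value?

3 cycles

Logarithmic decrement δ = 2πζ/√(1 − ζ²) = 2π × 0.2460/√(1 − 0.0605) = 1.595.
x_n/x₀ = e^(−nδ) ≤ 0.01; take ln: n ≥ ln(1/0.01)/δ = 4.605/1.595 = 2.888.
So 3 complete cycles are required.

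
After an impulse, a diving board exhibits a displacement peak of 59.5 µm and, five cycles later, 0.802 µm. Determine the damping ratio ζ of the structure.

0.136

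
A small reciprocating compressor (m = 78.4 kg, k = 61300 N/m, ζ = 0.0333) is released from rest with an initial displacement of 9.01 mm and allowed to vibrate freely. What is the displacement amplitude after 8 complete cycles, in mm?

1.69 mm

Logarithmic decrement δ = 2πζ/√(1 − ζ²) = 2π × 0.03330/√(1 − 0.00111) = 0.2093.
After n cycles, x_n/x₀ = e^(−nδ), so x_8 = 9.01 × e^(−8 × 0.2093) = 9.01 × 0.1874 = 1.688 mm.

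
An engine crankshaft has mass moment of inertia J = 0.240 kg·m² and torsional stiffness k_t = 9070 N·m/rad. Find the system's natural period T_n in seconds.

ω_n = √(k_t/J) = √(9070/0.240) = √37790 = 194.4 rad/s.
T_n = 2π/ω_n = 6.283/194.4 = 0.03232 s.

0.0323 s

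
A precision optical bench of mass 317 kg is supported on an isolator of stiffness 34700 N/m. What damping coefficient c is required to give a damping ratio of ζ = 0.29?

c_c = 2√(k·m) = 2√(34700 × 317) = 6633 N·s/m.
c = ζ·c_c = 0.29 × 6633 = 1924 N·s/m.

1920 N·s/m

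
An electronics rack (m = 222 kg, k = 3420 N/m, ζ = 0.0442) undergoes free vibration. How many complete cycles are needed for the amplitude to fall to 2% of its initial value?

15 cycles

Logarithmic decrement δ = 2πζ/√(1 − ζ²) = 2π × 0.04420/√(1 − 0.00195) = 0.2780.
x_n/x₀ = e^(−nδ) ≤ 0.02; take ln: n ≥ ln(1/0.02)/δ = 3.912/0.2780 = 14.07.
So 15 complete cycles are required.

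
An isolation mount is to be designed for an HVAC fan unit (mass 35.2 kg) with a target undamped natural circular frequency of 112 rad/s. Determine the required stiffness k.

k = m·ω_n² = 35.2 × 112.0² = 35.2 × 12540 = 441500 N/m.

442000 N/m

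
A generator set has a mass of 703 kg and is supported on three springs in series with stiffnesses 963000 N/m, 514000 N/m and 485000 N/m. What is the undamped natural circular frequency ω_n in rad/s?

Series springs: 1/k_eq = 1/963000 + 1/514000 + 1/485000 = 5.046×10^-6, so k_eq = 198200 N/m.
ω_n = √(k_eq/m) = √(198200/703) = √281.9 = 16.79 rad/s.

16.8 rad/s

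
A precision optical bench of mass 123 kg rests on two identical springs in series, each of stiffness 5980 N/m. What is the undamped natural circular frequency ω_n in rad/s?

4.93 rad/s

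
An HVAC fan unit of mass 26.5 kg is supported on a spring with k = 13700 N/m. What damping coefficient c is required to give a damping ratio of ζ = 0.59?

c_c = 2√(k·m) = 2√(13700 × 26.5) = 1205 N·s/m.
c = ζ·c_c = 0.59 × 1205 = 711.0 N·s/m.

711 N·s/m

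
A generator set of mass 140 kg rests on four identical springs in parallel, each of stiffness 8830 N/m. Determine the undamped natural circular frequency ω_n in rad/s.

15.9 rad/s

Parallel springs add: k_eq = 4 × 8830 = 35320 N/m.
ω_n = √(k_eq/m) = √(35320/140) = √252.3 = 15.88 rad/s.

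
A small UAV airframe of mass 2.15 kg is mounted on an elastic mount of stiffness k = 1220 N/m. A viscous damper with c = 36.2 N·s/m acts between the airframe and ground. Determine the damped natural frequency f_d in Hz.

ω_n = √(k/m) = √(1220/2.15) = 23.82 rad/s.
Critical damping c_c = 2√(k·m) = 2√(1220 × 2.15) = 102.4 N·s/m, so ζ = c/c_c = 36.2/102.4 = 0.3534.
ω_d = ω_n√(1 − ζ²) = 23.82 × √(1 − 0.125) = 22.28 rad/s.
f_d = ω_d/(2π) = 3.547 Hz.

3.55 Hz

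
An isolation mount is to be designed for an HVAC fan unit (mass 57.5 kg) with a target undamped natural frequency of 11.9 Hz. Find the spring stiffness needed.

ω_n = 2πf_n = 2π × 11.9 = 74.77 rad/s.
k = m·ω_n² = 57.5 × 74.77² = 57.5 × 5591 = 321500 N/m.

321000 N/m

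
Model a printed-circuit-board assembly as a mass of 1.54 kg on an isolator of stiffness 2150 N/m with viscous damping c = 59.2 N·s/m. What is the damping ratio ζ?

0.514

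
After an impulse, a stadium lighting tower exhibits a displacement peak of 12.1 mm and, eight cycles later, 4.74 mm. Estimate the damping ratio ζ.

0.0186

Logarithmic decrement δ = (1/n)·ln(x₀/x_n) = (1/8)·ln(12.1/4.74) = (1/8)·ln(2.553) = 0.1171.
ζ = δ/√(4π² + δ²) = 0.1171/√(39.48 + 0.0137) = 0.1171/6.284 = 0.01864.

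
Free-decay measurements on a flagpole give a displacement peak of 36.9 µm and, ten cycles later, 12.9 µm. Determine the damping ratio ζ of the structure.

0.0167

Logarithmic decrement δ = (1/n)·ln(x₀/x_n) = (1/10)·ln(36.9/12.9) = (1/10)·ln(2.860) = 0.1051.
ζ = δ/√(4π² + δ²) = 0.1051/√(39.48 + 0.0110) = 0.1051/6.284 = 0.01672.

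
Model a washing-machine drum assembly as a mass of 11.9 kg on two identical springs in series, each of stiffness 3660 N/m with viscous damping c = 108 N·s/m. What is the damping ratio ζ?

0.366

Series springs: 1/k_eq = 2/3660, so k_eq = 3660/2 = 1830 N/m.
ω_n = √(k_eq/m) = √(1830/11.9) = 12.40 rad/s.
Critical damping c_c = 2√(k_eq·m) = 2√(1830 × 11.9) = 295.1 N·s/m, so ζ = c/c_c = 108/295.1 = 0.3659.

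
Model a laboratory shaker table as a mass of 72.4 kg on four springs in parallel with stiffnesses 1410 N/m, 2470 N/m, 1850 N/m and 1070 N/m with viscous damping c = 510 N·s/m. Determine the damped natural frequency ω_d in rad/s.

Parallel springs add: k_eq = 1410 + 2470 + 1850 + 1070 = 6800 N/m.
ω_n = √(k_eq/m) = √(6800/72.4) = 9.691 rad/s.
Critical damping c_c = 2√(k_eq·m) = 2√(6800 × 72.4) = 1403 N·s/m, so ζ = c/c_c = 510/1403 = 0.3634.
ω_d = ω_n√(1 − ζ²) = 9.691 × √(1 − 0.132) = 9.029 rad/s.

9.03 rad/s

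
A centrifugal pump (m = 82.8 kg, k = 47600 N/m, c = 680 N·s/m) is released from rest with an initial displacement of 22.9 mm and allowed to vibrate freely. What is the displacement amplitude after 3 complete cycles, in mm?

ζ = c/(2√(km)) = 680/(2√(47600 × 82.8)) = 680/3971 = 0.1713.
Logarithmic decrement δ = 2πζ/√(1 − ζ²) = 2π × 0.1713/√(1 − 0.0293) = 1.092.
After n cycles, x_n/x₀ = e^(−nδ), so x_3 = 22.9 × e^(−3 × 1.092) = 22.9 × 0.03776 = 0.8646 mm.

0.865 mm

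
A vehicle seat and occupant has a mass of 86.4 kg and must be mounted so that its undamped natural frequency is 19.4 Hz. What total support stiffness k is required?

ω_n = 2πf_n = 2π × 19.4 = 121.9 rad/s.
k = m·ω_n² = 86.4 × 121.9² = 86.4 × 14860 = 1284000 N/m.

1280000 N/m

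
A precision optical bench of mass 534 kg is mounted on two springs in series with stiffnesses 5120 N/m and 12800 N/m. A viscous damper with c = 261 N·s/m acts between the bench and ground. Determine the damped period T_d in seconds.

2.41 s

Series springs: 1/k_eq = 1/5120 + 1/12800 = 0.0002734, so k_eq = 3657 N/m.
ω_n = √(k_eq/m) = √(3657/534) = 2.617 rad/s.
Critical damping c_c = 2√(k_eq·m) = 2√(3657 × 534) = 2795 N·s/m, so ζ = c/c_c = 261/2795 = 0.09338.
ω_d = ω_n√(1 − ζ²) = 2.617 × √(1 − 0.00872) = 2.606 rad/s.
T_d = 2π/ω_d = 2.411 s.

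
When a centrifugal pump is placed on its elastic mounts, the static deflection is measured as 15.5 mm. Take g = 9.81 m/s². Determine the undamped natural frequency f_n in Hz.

4.00 Hz

ω_n = √(g/δ_st) = √(9.81/0.0155) = √632.9 = 25.16 rad/s.
f_n = ω_n/(2π) = 25.16/6.283 = 4.004 Hz.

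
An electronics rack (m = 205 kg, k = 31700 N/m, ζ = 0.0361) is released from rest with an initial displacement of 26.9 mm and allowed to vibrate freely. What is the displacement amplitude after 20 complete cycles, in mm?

0.287 mm

Logarithmic decrement δ = 2πζ/√(1 − ζ²) = 2π × 0.03610/√(1 − 0.00130) = 0.2270.
After n cycles, x_n/x₀ = e^(−nδ), so x_20 = 26.9 × e^(−20 × 0.2270) = 26.9 × 0.01068 = 0.2873 mm.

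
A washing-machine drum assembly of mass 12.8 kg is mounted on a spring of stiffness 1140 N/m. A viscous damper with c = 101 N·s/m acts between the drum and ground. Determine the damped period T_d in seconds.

0.733 s

ω_n = √(k/m) = √(1140/12.8) = 9.437 rad/s.
Critical damping c_c = 2√(k·m) = 2√(1140 × 12.8) = 241.6 N·s/m, so ζ = c/c_c = 101/241.6 = 0.4181.
ω_d = ω_n√(1 − ζ²) = 9.437 × √(1 − 0.175) = 8.573 rad/s.
T_d = 2π/ω_d = 0.7329 s.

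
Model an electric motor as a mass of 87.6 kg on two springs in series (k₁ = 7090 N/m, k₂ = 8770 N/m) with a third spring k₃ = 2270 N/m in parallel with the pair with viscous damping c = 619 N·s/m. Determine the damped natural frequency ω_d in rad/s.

7.63 rad/s

Series pair: k_s = k₁k₂/(k₁+k₂) = (7090)(8770)/(7090 + 8770) = 3921 N/m. In parallel with k₃: k_eq = 3921 + 2270 = 6191 N/m.
ω_n = √(k_eq/m) = √(6191/87.6) = 8.406 rad/s.
Critical damping c_c = 2√(k_eq·m) = 2√(6191 × 87.6) = 1473 N·s/m, so ζ = c/c_c = 619/1473 = 0.4203.
ω_d = ω_n√(1 − ζ²) = 8.406 × √(1 − 0.177) = 7.628 rad/s.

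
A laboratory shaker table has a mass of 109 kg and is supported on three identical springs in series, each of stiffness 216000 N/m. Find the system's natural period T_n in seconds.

Series springs: 1/k_eq = 3/216000, so k_eq = 216000/3 = 72000 N/m.
ω_n = √(k_eq/m) = √(72000/109) = √660.6 = 25.70 rad/s.
T_n = 2π/ω_n = 6.283/25.70 = 0.2445 s.

0.244 s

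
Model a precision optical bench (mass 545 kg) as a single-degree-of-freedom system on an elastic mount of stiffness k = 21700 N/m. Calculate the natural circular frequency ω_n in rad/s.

6.31 rad/s

ω_n = √(k/m) = √(21700/545) = √39.82 = 6.310 rad/s.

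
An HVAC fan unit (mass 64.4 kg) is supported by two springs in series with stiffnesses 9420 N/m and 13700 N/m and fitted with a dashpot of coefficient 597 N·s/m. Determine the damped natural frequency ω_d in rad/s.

8.07 rad/s

Series springs: 1/k_eq = 1/9420 + 1/13700 = 0.0001791, so k_eq = 5582 N/m.
ω_n = √(k_eq/m) = √(5582/64.4) = 9.310 rad/s.
Critical damping c_c = 2√(k_eq·m) = 2√(5582 × 64.4) = 1199 N·s/m, so ζ = c/c_c = 597/1199 = 0.4979.
ω_d = ω_n√(1 − ζ²) = 9.310 × √(1 − 0.248) = 8.074 rad/s.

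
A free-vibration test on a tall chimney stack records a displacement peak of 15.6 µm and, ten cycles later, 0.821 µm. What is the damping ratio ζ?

0.0468

Logarithmic decrement δ = (1/n)·ln(x₀/x_n) = (1/10)·ln(15.6/0.821) = (1/10)·ln(19.00) = 0.2945.
ζ = δ/√(4π² + δ²) = 0.2945/√(39.48 + 0.0867) = 0.2945/6.290 = 0.04681.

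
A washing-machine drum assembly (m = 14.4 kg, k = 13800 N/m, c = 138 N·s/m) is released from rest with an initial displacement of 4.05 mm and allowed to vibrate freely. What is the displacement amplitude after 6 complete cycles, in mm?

0.0110 mm

ζ = c/(2√(km)) = 138/(2√(13800 × 14.4)) = 138/891.6 = 0.1548.
Logarithmic decrement δ = 2πζ/√(1 − ζ²) = 2π × 0.1548/√(1 − 0.0240) = 0.9844.
After n cycles, x_n/x₀ = e^(−nδ), so x_6 = 4.05 × e^(−6 × 0.9844) = 4.05 × 0.002722 = 0.01102 mm.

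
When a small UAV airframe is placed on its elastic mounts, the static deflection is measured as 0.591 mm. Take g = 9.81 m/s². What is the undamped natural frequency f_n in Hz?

20.5 Hz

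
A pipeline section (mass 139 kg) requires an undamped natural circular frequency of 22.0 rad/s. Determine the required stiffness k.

67300 N/m

k = m·ω_n² = 139 × 22.00² = 139 × 484.0 = 67280 N/m.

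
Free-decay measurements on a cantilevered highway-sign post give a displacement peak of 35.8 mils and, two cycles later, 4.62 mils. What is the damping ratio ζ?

Logarithmic decrement δ = (1/n)·ln(x₀/x_n) = (1/2)·ln(35.8/4.62) = (1/2)·ln(7.749) = 1.024.
ζ = δ/√(4π² + δ²) = 1.024/√(39.48 + 1.05) = 1.024/6.366 = 0.1608.

0.161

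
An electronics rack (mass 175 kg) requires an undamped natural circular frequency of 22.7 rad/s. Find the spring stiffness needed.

90200 N/m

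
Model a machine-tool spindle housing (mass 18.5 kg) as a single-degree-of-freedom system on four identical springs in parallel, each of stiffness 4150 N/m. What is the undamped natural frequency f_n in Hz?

4.77 Hz

Parallel springs add: k_eq = 4 × 4150 = 16600 N/m.
ω_n = √(k_eq/m) = √(16600/18.5) = √897.3 = 29.95 rad/s.
f_n = ω_n/(2π) = 29.95/6.283 = 4.767 Hz.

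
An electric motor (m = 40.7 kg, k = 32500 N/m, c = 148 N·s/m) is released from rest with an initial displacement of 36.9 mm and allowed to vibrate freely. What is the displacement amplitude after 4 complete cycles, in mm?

7.30 mm

ζ = c/(2√(km)) = 148/(2√(32500 × 40.7)) = 148/2300 = 0.06434.
Logarithmic decrement δ = 2πζ/√(1 − ζ²) = 2π × 0.06434/√(1 − 0.00414) = 0.4051.
After n cycles, x_n/x₀ = e^(−nδ), so x_4 = 36.9 × e^(−4 × 0.4051) = 36.9 × 0.1978 = 7.299 mm.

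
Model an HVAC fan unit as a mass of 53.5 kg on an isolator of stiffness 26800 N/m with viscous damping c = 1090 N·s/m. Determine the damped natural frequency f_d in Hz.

3.17 Hz

ω_n = √(k/m) = √(26800/53.5) = 22.38 rad/s.
Critical damping c_c = 2√(k·m) = 2√(26800 × 53.5) = 2395 N·s/m, so ζ = c/c_c = 1090/2395 = 0.4551.
ω_d = ω_n√(1 − ζ²) = 22.38 × √(1 − 0.207) = 19.93 rad/s.
f_d = ω_d/(2π) = 3.172 Hz.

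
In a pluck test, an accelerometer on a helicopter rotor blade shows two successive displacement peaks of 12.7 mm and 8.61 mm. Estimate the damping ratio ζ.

Logarithmic decrement δ = (1/n)·ln(x₀/x_n) = (1/1)·ln(12.7/8.61) = (1/1)·ln(1.475) = 0.3887.
ζ = δ/√(4π² + δ²) = 0.3887/√(39.48 + 0.151) = 0.3887/6.295 = 0.06174.

0.0617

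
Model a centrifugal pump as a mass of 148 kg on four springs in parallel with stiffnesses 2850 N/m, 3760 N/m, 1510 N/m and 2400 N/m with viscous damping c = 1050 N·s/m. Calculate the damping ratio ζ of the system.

Parallel springs add: k_eq = 2850 + 3760 + 1510 + 2400 = 10520 N/m.
ω_n = √(k_eq/m) = √(10520/148) = 8.431 rad/s.
Critical damping c_c = 2√(k_eq·m) = 2√(10520 × 148) = 2496 N·s/m, so ζ = c/c_c = 1050/2496 = 0.4207.

0.421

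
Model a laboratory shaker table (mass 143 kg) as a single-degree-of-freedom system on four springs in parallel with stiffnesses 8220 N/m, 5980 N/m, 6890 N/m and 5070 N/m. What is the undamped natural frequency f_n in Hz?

Parallel springs add: k_eq = 8220 + 5980 + 6890 + 5070 = 26160 N/m.
ω_n = √(k_eq/m) = √(26160/143) = √182.9 = 13.53 rad/s.
f_n = ω_n/(2π) = 13.53/6.283 = 2.153 Hz.

2.15 Hz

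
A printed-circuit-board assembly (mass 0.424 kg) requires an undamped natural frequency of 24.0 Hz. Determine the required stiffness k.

ω_n = 2πf_n = 2π × 24.0 = 150.8 rad/s.
k = m·ω_n² = 0.424 × 150.8² = 0.424 × 22740 = 9642 N/m.

9640 N/m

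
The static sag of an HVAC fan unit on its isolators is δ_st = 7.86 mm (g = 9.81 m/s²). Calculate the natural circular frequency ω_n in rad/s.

35.3 rad/s

ω_n = √(g/δ_st) = √(9.81/0.00786) = √1248 = 35.33 rad/s.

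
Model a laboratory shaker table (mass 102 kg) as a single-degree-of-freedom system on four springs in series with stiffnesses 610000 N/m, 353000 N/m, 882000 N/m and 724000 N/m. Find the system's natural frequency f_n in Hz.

Series springs: 1/k_eq = 1/610000 + 1/353000 + 1/882000 + 1/724000 = 6.987×10^-6, so k_eq = 143100 N/m.
ω_n = √(k_eq/m) = √(143100/102) = √1403 = 37.46 rad/s.
f_n = ω_n/(2π) = 37.46/6.283 = 5.962 Hz.

5.96 Hz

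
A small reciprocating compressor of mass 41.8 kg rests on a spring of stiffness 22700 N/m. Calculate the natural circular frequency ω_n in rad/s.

ω_n = √(k/m) = √(22700/41.8) = √543.1 = 23.30 rad/s.

23.3 rad/s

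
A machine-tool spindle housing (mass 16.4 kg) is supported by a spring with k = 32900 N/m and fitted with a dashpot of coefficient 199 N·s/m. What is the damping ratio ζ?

0.135

ω_n = √(k/m) = √(32900/16.4) = 44.79 rad/s.
Critical damping c_c = 2√(k·m) = 2√(32900 × 16.4) = 1469 N·s/m, so ζ = c/c_c = 199/1469 = 0.1355.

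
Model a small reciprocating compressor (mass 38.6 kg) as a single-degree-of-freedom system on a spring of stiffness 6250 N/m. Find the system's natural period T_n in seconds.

ω_n = √(k/m) = √(6250/38.6) = √161.9 = 12.72 rad/s.
T_n = 2π/ω_n = 6.283/12.72 = 0.4938 s.

0.494 s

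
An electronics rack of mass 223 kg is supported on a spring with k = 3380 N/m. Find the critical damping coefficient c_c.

1740 N·s/m

c_c = 2√(k·m) = 2√(3380 × 223) = 2 × 868.2 = 1736 N·s/m.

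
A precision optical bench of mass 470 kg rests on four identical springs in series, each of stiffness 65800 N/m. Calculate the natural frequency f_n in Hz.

Series springs: 1/k_eq = 4/65800, so k_eq = 65800/4 = 16450 N/m.
ω_n = √(k_eq/m) = √(16450/470) = √35.00 = 5.916 rad/s.
f_n = ω_n/(2π) = 5.916/6.283 = 0.9416 Hz.

0.942 Hz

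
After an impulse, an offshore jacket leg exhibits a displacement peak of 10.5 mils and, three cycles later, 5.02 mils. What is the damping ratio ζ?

Logarithmic decrement δ = (1/n)·ln(x₀/x_n) = (1/3)·ln(10.5/5.02) = (1/3)·ln(2.092) = 0.2460.
ζ = δ/√(4π² + δ²) = 0.2460/√(39.48 + 0.0605) = 0.2460/6.288 = 0.03912.

0.0391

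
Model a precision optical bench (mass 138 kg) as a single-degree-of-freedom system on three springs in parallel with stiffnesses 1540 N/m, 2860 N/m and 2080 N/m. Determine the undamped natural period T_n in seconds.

Parallel springs add: k_eq = 1540 + 2860 + 2080 = 6480 N/m.
ω_n = √(k_eq/m) = √(6480/138) = √46.96 = 6.852 rad/s.
T_n = 2π/ω_n = 6.283/6.852 = 0.9169 s.

0.917 s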